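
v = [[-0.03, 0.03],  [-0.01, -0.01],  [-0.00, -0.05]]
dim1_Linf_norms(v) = [0.03, 0.01, 0.05]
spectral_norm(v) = 0.06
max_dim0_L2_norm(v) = 0.06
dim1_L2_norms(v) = [0.04, 0.01, 0.05]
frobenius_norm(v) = 0.07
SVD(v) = [[0.61,  0.74], [-0.11,  0.45], [-0.79,  0.51]] @ diag([0.06110713712788043, 0.027675219819080332]) @ [[-0.28, 0.96], [-0.96, -0.28]]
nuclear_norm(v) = 0.09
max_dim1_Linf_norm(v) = 0.05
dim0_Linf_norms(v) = [0.03, 0.05]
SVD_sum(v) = [[-0.01, 0.04], [0.00, -0.01], [0.01, -0.05]] + [[-0.02, -0.01], [-0.01, -0.0], [-0.01, -0.0]]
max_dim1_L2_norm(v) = 0.05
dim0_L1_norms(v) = [0.04, 0.09]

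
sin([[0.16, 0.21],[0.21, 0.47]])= [[0.15, 0.2], [0.2, 0.45]]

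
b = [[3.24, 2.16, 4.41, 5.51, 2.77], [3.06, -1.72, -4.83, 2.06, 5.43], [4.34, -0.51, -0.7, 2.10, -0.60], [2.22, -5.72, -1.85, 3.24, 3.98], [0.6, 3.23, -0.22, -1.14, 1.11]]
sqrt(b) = [[(2.08+0.94j), 0.79-0.77j, (0.58-1.47j), (1.02-0.04j), 0.05+0.12j], [(0.57-0.92j), 0.47+0.76j, (-1.07+1.44j), (0.93+0.04j), 1.71-0.12j], [1.04-0.45j, 0.39+0.37j, 0.94+0.71j, 0.04+0.02j, -0.85-0.06j], [(0.17-0.95j), -1.99+0.78j, (-0.13+1.49j), 2.53+0.04j, (2.04-0.12j)], [0.18+0.17j, 1.03-0.14j, 0.02-0.27j, (-0.67-0.01j), (0.88+0.02j)]]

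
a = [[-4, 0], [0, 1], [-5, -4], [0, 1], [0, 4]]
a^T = [[-4, 0, -5, 0, 0], [0, 1, -4, 1, 4]]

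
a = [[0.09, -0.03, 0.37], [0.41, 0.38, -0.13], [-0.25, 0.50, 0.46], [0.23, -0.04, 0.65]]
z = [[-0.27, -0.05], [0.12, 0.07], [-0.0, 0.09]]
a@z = [[-0.03, 0.03], [-0.07, -0.01], [0.13, 0.09], [-0.07, 0.04]]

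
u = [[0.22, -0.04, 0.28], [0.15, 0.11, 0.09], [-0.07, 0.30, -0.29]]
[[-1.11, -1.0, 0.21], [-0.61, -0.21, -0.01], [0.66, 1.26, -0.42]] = u @ [[-3.47, -0.93, 3.18], [0.22, 1.46, -2.71], [-1.21, -2.62, -2.13]]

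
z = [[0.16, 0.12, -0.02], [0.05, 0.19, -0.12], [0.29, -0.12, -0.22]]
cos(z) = [[0.99, -0.02, 0.01],[0.01, 0.97, -0.00],[0.01, -0.02, 0.97]]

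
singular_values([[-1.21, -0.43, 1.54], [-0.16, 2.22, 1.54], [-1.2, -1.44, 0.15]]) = [2.97, 2.44, 0.3]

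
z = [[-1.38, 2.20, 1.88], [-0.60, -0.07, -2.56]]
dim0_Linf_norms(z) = [1.38, 2.2, 2.56]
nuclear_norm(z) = 5.65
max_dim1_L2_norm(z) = 3.21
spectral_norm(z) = 3.61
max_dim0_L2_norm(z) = 3.18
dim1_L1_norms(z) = [5.46, 3.23]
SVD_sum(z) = [[-0.67, 1.55, 2.48], [0.45, -1.04, -1.67]] + [[-0.71, 0.65, -0.6], [-1.05, 0.97, -0.89]]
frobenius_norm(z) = 4.15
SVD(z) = [[-0.83, 0.56], [0.56, 0.83]] @ diag([3.614620299834184, 2.032687897348393]) @ [[0.22, -0.52, -0.83], [-0.62, 0.58, -0.53]]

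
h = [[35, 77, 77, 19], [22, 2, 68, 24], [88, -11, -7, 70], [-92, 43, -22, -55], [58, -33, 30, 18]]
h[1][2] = 68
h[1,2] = 68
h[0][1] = 77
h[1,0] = 22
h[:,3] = [19, 24, 70, -55, 18]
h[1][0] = 22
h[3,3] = -55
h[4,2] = 30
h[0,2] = 77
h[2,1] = -11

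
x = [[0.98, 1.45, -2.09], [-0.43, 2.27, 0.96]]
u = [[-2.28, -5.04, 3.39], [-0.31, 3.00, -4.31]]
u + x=[[-1.3,-3.59,1.3], [-0.74,5.27,-3.35]]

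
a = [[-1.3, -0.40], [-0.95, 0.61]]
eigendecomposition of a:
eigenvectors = [[-0.91,0.19], [-0.41,-0.98]]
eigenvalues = [-1.48, 0.79]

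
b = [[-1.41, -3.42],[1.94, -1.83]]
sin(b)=[[-6.57, 0.42], [-0.24, -6.52]]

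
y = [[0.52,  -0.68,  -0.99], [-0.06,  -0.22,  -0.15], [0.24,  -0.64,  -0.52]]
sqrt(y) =[[0.78-0.08j, (-0.32+0.82j), (-0.78+0.57j)], [(-0.08-0.04j), (0.22+0.39j), -0.03+0.27j], [(0.23-0.06j), -0.36+0.66j, -0.07+0.46j]]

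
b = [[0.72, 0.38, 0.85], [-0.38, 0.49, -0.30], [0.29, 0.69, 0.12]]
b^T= [[0.72, -0.38, 0.29], [0.38, 0.49, 0.69], [0.85, -0.30, 0.12]]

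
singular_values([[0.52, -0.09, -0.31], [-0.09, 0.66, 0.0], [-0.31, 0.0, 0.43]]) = [0.82, 0.64, 0.15]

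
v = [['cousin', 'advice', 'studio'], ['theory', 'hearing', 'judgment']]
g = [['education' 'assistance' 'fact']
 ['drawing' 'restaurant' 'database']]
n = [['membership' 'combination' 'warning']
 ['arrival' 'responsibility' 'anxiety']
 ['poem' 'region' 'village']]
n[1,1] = 'responsibility'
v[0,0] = 'cousin'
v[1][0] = 'theory'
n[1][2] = 'anxiety'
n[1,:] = ['arrival', 'responsibility', 'anxiety']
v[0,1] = 'advice'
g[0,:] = ['education', 'assistance', 'fact']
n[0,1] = 'combination'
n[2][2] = 'village'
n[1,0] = 'arrival'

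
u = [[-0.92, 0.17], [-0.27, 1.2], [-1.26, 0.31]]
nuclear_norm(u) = 2.76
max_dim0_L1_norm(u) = 2.45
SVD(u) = [[-0.5, 0.32], [-0.49, -0.87], [-0.71, 0.37]] @ diag([1.739574410087169, 1.0226342805567774]) @ [[0.86,-0.51], [-0.51,-0.86]]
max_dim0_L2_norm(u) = 1.58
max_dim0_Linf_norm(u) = 1.26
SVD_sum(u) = [[-0.75, 0.45], [-0.73, 0.43], [-1.07, 0.64]] + [[-0.17, -0.28],[0.46, 0.77],[-0.19, -0.33]]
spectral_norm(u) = 1.74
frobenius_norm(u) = 2.02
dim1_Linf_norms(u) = [0.92, 1.2, 1.26]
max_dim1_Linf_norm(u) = 1.26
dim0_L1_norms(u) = [2.45, 1.68]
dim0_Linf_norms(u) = [1.26, 1.2]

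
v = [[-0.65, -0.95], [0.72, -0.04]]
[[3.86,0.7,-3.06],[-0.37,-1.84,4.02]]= v@ [[-0.71, -2.50, 5.55], [-3.58, 0.97, -0.58]]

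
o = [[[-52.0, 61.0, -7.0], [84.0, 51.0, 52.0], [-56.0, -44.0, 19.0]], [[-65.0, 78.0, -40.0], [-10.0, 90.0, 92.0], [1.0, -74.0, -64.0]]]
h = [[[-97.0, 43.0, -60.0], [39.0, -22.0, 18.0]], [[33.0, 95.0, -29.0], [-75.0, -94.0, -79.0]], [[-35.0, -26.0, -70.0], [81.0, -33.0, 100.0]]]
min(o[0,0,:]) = -52.0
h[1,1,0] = -75.0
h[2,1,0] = 81.0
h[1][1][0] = -75.0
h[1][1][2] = -79.0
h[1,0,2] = -29.0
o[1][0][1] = 78.0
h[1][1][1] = -94.0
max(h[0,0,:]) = 43.0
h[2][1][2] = 100.0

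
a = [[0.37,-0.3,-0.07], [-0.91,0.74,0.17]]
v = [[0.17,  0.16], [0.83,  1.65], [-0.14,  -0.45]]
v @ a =[[-0.08,0.07,0.02], [-1.19,0.97,0.22], [0.36,-0.29,-0.07]]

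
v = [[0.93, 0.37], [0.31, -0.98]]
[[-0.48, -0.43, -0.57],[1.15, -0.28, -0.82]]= v @ [[-0.04, -0.51, -0.84],  [-1.19, 0.12, 0.57]]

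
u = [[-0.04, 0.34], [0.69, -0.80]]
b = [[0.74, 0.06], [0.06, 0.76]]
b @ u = [[0.01, 0.2],[0.52, -0.59]]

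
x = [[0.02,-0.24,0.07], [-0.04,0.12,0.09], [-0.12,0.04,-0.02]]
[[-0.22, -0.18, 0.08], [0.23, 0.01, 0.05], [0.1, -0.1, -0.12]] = x @ [[-0.63, 1.11, 0.85], [1.12, 0.74, -0.00], [0.81, -0.38, 0.97]]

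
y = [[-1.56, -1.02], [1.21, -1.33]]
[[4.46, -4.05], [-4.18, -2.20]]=y @ [[-3.08,  0.95], [0.34,  2.52]]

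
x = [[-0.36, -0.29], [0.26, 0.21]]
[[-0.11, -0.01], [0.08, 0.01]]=x@ [[0.28, 0.03],[0.03, 0.00]]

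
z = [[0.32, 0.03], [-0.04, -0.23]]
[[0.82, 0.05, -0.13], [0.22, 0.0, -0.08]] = z @ [[2.69, 0.17, -0.44], [-1.44, -0.03, 0.41]]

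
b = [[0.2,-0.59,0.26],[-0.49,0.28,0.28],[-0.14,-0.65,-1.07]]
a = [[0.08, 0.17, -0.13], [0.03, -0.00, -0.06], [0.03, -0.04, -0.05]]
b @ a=[[0.01, 0.02, -0.0], [-0.02, -0.09, 0.03], [-0.06, 0.02, 0.11]]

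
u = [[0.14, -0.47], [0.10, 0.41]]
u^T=[[0.14, 0.10],  [-0.47, 0.41]]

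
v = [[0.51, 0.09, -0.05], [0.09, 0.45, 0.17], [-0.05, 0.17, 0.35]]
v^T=[[0.51, 0.09, -0.05], [0.09, 0.45, 0.17], [-0.05, 0.17, 0.35]]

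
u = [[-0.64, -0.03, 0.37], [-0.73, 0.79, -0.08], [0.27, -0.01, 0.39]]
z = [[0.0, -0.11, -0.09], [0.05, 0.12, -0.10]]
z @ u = [[0.06, -0.09, -0.03], [-0.15, 0.09, -0.03]]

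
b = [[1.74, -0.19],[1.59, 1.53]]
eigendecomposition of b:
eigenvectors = [[(0.06+0.32j),0.06-0.32j], [0.95+0.00j,(0.95-0j)]]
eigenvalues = [(1.63+0.54j), (1.63-0.54j)]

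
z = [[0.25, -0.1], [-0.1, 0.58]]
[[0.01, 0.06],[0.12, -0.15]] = z@[[0.13, 0.15], [0.23, -0.24]]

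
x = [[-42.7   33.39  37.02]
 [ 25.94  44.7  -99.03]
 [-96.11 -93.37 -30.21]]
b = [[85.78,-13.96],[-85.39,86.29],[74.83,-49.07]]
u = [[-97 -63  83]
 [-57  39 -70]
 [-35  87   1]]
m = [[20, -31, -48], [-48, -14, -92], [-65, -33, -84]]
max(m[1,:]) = -14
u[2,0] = -35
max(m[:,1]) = -14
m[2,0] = -65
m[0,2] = -48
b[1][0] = -85.39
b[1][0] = -85.39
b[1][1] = 86.29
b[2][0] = 74.83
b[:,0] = [85.78, -85.39, 74.83]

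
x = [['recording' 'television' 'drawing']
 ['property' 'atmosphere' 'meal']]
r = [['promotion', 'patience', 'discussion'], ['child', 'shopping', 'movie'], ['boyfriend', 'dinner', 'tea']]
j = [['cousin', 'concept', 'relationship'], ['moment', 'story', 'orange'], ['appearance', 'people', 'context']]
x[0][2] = 'drawing'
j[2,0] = 'appearance'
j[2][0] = 'appearance'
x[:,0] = ['recording', 'property']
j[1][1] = 'story'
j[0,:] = ['cousin', 'concept', 'relationship']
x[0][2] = 'drawing'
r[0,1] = 'patience'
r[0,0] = 'promotion'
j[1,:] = ['moment', 'story', 'orange']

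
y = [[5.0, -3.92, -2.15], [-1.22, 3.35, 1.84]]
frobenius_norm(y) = 7.82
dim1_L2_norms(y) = [6.71, 4.01]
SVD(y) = [[-0.87, 0.49],[0.49, 0.87]] @ diag([7.606745925358514, 1.795220439679106]) @ [[-0.65, 0.66, 0.36], [0.76, 0.57, 0.31]]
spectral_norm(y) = 7.61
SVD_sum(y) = [[4.34,-4.42,-2.42],[-2.41,2.45,1.35]] + [[0.66, 0.5, 0.27], [1.19, 0.9, 0.49]]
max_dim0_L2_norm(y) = 5.16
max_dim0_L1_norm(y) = 7.27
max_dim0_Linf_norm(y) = 5.0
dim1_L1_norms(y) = [11.07, 6.41]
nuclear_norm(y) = 9.40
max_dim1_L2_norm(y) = 6.71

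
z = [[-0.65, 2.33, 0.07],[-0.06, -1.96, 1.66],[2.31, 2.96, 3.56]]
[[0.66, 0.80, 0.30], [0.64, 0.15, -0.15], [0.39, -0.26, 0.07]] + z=[[0.01, 3.13, 0.37], [0.58, -1.81, 1.51], [2.70, 2.70, 3.63]]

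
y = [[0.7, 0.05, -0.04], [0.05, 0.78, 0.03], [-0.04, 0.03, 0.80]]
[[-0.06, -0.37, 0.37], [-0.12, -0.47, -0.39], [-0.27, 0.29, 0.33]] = y @ [[-0.1, -0.47, 0.59], [-0.14, -0.58, -0.55], [-0.34, 0.36, 0.46]]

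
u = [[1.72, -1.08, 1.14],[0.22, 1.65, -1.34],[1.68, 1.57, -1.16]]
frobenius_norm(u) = 4.08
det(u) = -0.28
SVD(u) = [[0.36,0.85,-0.4], [-0.64,-0.09,-0.76], [-0.68,0.53,0.51]] @ diag([3.3115169349808538, 2.3783089705544236, 0.036083651635822535]) @ [[-0.2, -0.76, 0.62], [0.98, -0.10, 0.2], [0.09, -0.64, -0.76]]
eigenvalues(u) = [2.43, -0.47, 0.25]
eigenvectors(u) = [[0.91, 0.16, 0.05],[-0.27, -0.54, -0.69],[0.31, -0.83, -0.72]]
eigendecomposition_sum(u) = [[1.88, -0.8, 0.90], [-0.56, 0.24, -0.27], [0.64, -0.27, 0.3]] + [[-0.14,  -0.23,  0.22], [0.47,  0.77,  -0.72], [0.72,  1.18,  -1.1]] + [[-0.02, -0.04, 0.02], [0.31, 0.64, -0.36], [0.32, 0.66, -0.37]]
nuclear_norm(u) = 5.73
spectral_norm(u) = 3.31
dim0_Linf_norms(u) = [1.72, 1.65, 1.34]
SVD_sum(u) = [[-0.24, -0.89, 0.73], [0.43, 1.61, -1.32], [0.46, 1.71, -1.4]] + [[1.96, -0.2, 0.4], [-0.21, 0.02, -0.04], [1.22, -0.12, 0.25]] + [[-0.0, 0.01, 0.01], [-0.00, 0.02, 0.02], [0.0, -0.01, -0.01]]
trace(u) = 2.21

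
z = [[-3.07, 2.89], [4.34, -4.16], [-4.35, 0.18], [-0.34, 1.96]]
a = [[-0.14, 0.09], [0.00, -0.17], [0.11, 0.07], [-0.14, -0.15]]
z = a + [[-2.93, 2.80], [4.34, -3.99], [-4.46, 0.11], [-0.20, 2.11]]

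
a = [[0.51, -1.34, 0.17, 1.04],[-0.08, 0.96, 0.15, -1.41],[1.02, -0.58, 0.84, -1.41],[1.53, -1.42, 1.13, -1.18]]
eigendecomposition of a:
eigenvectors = [[0.66, -0.17, 0.04, 0.73],[-0.52, 0.37, 0.41, 0.24],[0.14, 0.62, 0.83, -0.64],[0.53, 0.67, 0.37, 0.05]]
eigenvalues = [2.44, -1.3, -0.01, 0.0]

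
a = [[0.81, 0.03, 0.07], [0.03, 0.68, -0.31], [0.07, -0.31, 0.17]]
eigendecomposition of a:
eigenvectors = [[-0.1, 0.96, 0.27], [0.42, 0.28, -0.86], [0.9, -0.03, 0.43]]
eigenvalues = [0.02, 0.82, 0.83]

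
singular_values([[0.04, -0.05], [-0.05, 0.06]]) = [0.1, 0.0]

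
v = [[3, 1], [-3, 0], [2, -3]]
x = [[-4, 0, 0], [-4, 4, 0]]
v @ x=[[-16, 4, 0], [12, 0, 0], [4, -12, 0]]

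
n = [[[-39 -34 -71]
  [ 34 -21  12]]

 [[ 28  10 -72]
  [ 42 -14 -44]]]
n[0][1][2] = 12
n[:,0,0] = [-39, 28]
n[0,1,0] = 34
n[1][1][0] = 42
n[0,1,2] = 12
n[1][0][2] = -72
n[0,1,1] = -21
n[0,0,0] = -39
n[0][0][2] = -71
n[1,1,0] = 42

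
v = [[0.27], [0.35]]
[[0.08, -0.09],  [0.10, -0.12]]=v @[[0.30, -0.34]]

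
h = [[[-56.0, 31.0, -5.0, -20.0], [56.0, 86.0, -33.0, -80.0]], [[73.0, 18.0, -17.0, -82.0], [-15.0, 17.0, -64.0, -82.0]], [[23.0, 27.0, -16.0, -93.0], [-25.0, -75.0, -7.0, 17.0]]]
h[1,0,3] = -82.0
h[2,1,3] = 17.0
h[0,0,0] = -56.0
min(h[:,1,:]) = -82.0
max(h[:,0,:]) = 73.0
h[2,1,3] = 17.0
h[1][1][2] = -64.0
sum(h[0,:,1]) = 117.0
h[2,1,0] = -25.0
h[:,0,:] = [[-56.0, 31.0, -5.0, -20.0], [73.0, 18.0, -17.0, -82.0], [23.0, 27.0, -16.0, -93.0]]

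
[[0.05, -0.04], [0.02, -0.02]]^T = [[0.05,0.02], [-0.04,-0.02]]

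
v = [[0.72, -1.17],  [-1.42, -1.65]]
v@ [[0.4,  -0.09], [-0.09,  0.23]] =[[0.39, -0.33], [-0.42, -0.25]]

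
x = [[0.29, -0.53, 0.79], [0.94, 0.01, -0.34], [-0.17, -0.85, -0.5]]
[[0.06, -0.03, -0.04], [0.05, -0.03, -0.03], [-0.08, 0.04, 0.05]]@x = [[-0.0, 0.0, 0.08],[-0.01, -0.0, 0.06],[0.01, 0.0, -0.1]]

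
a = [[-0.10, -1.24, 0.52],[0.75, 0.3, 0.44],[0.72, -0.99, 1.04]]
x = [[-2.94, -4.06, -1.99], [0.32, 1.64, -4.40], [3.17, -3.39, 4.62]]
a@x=[[1.55, -3.39, 8.06], [-0.71, -4.04, -0.78], [0.86, -8.07, 7.73]]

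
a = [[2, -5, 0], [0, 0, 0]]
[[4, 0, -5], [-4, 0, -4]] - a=[[2, 5, -5], [-4, 0, -4]]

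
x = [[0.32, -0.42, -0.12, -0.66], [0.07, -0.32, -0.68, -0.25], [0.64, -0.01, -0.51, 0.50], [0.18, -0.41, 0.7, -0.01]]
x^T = [[0.32,0.07,0.64,0.18], [-0.42,-0.32,-0.01,-0.41], [-0.12,-0.68,-0.51,0.70], [-0.66,-0.25,0.5,-0.01]]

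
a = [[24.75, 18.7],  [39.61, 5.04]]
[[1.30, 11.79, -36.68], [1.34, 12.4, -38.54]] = a@ [[0.03, 0.28, -0.87],[0.03, 0.26, -0.81]]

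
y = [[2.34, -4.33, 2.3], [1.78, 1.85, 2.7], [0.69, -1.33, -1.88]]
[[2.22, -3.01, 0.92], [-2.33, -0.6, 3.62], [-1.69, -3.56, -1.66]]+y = [[4.56, -7.34, 3.22], [-0.55, 1.25, 6.32], [-1.00, -4.89, -3.54]]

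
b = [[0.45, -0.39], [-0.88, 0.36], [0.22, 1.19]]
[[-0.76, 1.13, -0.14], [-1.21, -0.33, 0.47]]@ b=[[-1.37, 0.54], [-0.15, 0.91]]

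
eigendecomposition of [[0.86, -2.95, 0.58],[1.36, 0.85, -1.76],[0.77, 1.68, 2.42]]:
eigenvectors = [[(-0.7+0j), -0.70-0.00j, 0.65+0.00j], [0.05+0.61j, 0.05-0.61j, (-0.23+0j)], [(0.36-0.05j), 0.36+0.05j, 0.73+0.00j]]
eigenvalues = [(0.78+2.6j), (0.78-2.6j), (2.57+0j)]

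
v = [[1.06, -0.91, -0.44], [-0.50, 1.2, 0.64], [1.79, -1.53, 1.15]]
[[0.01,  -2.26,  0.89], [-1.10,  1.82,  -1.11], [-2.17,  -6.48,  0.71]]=v @[[-1.14, -1.20, 0.09],[-0.78, 1.77, -0.67],[-1.15, -1.41, -0.41]]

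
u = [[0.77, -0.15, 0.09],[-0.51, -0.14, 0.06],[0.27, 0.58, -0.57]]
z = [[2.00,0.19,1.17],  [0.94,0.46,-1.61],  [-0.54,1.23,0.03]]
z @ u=[[1.76, 0.35, -0.48],  [0.05, -1.14, 1.03],  [-1.04, -0.07, 0.01]]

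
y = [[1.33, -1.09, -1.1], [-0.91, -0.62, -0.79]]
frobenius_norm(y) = 2.45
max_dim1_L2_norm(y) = 2.04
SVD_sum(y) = [[1.18, -1.15, -1.19],[0.17, -0.16, -0.17]] + [[0.15, 0.06, 0.09], [-1.08, -0.46, -0.62]]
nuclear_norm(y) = 3.39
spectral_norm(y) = 2.05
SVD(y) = [[-0.99, -0.14], [-0.14, 0.99]] @ diag([2.0528182773706076, 1.3377358184982455]) @ [[-0.58,0.57,0.58], [-0.81,-0.35,-0.47]]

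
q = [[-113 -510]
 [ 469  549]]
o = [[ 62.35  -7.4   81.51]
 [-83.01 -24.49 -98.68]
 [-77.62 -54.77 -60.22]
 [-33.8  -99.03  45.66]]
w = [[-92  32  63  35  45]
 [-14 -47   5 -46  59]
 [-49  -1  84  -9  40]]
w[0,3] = 35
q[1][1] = 549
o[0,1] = -7.4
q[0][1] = -510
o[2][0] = -77.62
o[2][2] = -60.22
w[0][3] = 35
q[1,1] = 549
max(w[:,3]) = 35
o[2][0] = -77.62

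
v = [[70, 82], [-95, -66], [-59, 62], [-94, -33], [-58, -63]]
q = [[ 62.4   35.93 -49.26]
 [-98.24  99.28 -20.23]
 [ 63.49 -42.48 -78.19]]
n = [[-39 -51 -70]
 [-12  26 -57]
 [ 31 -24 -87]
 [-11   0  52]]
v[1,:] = [-95, -66]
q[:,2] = [-49.26, -20.23, -78.19]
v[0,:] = [70, 82]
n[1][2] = -57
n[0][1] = -51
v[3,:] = [-94, -33]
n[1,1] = 26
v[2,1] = 62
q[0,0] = 62.4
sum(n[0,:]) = -160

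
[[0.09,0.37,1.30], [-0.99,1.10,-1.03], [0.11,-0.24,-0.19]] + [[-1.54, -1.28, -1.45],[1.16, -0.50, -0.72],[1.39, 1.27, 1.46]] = [[-1.45, -0.91, -0.15],[0.17, 0.60, -1.75],[1.5, 1.03, 1.27]]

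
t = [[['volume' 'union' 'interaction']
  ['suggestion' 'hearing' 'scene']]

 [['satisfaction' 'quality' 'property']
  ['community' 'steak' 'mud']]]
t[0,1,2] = 'scene'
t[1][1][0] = 'community'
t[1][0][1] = 'quality'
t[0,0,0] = 'volume'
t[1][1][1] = 'steak'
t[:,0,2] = ['interaction', 'property']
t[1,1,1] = 'steak'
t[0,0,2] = 'interaction'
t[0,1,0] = 'suggestion'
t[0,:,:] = [['volume', 'union', 'interaction'], ['suggestion', 'hearing', 'scene']]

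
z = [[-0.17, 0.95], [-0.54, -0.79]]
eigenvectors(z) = [[0.80+0.00j, 0.80-0.00j], [(-0.26+0.54j), -0.26-0.54j]]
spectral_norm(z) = 1.26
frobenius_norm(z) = 1.36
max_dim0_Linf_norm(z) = 0.95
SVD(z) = [[-0.71, 0.7], [0.7, 0.71]] @ diag([1.257893784938001, 0.5145903475720759]) @ [[-0.21,-0.98], [-0.98,0.21]]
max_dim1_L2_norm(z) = 0.97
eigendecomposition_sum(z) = [[(-0.09+0.44j), (0.47+0.35j)], [-0.27-0.20j, -0.40+0.21j]] + [[(-0.09-0.44j), (0.48-0.35j)], [-0.27+0.20j, (-0.4-0.21j)]]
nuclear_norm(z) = 1.77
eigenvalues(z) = [(-0.48+0.65j), (-0.48-0.65j)]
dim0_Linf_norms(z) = [0.54, 0.95]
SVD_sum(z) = [[0.18, 0.88],  [-0.18, -0.87]] + [[-0.35, 0.07], [-0.36, 0.08]]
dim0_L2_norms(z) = [0.57, 1.24]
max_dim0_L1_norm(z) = 1.74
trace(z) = -0.96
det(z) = 0.65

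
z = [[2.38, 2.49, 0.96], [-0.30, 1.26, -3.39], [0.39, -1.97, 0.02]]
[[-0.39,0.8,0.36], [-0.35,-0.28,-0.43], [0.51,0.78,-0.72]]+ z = [[1.99, 3.29, 1.32], [-0.65, 0.98, -3.82], [0.9, -1.19, -0.70]]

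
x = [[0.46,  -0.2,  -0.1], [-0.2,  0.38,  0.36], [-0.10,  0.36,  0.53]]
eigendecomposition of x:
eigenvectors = [[-0.42, 0.87, -0.26], [0.61, 0.06, -0.79], [0.68, 0.49, 0.55]]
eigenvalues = [0.92, 0.39, 0.06]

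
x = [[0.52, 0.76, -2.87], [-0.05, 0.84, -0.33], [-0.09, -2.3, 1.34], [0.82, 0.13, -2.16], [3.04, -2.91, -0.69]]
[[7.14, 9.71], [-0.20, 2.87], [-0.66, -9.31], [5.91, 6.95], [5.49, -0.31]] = x@[[-0.18, 1.85], [-1.39, 2.6], [-2.89, -2.36]]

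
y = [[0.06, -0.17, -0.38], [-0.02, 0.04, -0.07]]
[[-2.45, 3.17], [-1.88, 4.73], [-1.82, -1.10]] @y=[[-0.21, 0.54, 0.71],[-0.21, 0.51, 0.38],[-0.09, 0.27, 0.77]]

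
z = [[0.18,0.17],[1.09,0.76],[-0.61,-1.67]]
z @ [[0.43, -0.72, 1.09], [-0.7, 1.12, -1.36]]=[[-0.04, 0.06, -0.04],  [-0.06, 0.07, 0.15],  [0.91, -1.43, 1.61]]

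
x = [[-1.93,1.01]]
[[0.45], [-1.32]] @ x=[[-0.87, 0.45], [2.55, -1.33]]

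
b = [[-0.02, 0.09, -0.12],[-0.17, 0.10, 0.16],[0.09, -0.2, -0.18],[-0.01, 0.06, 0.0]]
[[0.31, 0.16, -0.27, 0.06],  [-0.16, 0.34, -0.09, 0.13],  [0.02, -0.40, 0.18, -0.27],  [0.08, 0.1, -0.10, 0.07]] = b @ [[0.36, -1.10, 0.54, 0.23], [1.44, 1.51, -1.52, 1.16], [-1.53, -0.01, 0.98, 0.32]]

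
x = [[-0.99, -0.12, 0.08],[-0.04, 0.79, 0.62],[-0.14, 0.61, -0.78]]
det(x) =1.006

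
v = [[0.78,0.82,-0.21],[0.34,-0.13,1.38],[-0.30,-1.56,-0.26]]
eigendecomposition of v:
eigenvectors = [[(-0.97+0j), -0.21+0.25j, -0.21-0.25j], [0.01+0.00j, 0.02-0.65j, 0.02+0.65j], [0.25+0.00j, (0.69+0j), (0.69-0j)]]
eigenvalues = [(0.82+0j), (-0.22+1.36j), (-0.22-1.36j)]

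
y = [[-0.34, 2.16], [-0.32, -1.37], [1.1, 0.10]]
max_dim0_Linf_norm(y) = 2.16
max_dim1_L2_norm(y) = 2.19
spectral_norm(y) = 2.56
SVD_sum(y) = [[-0.08, 2.17],[0.05, -1.36],[-0.00, 0.06]] + [[-0.26,  -0.01],[-0.37,  -0.01],[1.10,  0.04]]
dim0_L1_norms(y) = [1.76, 3.63]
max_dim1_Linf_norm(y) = 2.16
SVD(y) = [[0.85, 0.22],[-0.53, 0.31],[0.02, -0.93]] @ diag([2.5611017603801116, 1.192165161786694]) @ [[-0.04, 1.00], [-1.0, -0.04]]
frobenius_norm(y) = 2.82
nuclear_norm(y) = 3.75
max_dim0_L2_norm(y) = 2.56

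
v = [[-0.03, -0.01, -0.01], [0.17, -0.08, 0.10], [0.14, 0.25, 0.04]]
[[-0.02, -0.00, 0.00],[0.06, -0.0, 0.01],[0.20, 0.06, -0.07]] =v @[[0.04, 0.0, 0.0],[0.60, 0.2, -0.26],[1.01, 0.14, -0.09]]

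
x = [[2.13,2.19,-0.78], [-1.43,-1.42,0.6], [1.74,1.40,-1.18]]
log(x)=[[(6.69-12.73j), 15.72-20.00j, (3.42+0.25j)],[(-6.22+9.98j), -13.57+15.72j, -2.68-0.16j],[(3.73-9.22j), 8.52-11.62j, 1.60+3.29j]]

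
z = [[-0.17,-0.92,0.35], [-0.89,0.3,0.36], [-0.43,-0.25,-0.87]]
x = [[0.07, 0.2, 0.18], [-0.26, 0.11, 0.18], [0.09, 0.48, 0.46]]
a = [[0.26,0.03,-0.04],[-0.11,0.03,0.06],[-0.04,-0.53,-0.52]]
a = z @ x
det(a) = 0.00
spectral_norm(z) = 1.01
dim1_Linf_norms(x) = [0.2, 0.26, 0.48]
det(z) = 1.01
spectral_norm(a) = 0.75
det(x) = 0.00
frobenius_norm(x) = 0.80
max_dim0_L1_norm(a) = 0.62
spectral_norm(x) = 0.75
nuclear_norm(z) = 3.01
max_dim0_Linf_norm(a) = 0.53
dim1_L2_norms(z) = [1.0, 1.01, 1.0]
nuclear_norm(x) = 1.04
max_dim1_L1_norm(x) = 1.03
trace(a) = -0.23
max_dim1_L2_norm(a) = 0.74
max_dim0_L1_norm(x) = 0.82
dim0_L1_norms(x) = [0.42, 0.79, 0.82]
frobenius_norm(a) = 0.80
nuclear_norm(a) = 1.03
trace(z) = -0.74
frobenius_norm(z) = 1.74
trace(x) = 0.64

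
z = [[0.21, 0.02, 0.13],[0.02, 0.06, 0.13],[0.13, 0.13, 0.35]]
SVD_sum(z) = [[0.10, 0.06, 0.18],[0.06, 0.04, 0.11],[0.18, 0.11, 0.33]] + [[0.11, -0.04, -0.05], [-0.04, 0.02, 0.02], [-0.05, 0.02, 0.02]] + [[0.0,0.0,-0.0], [0.00,0.00,-0.00], [-0.00,-0.00,0.0]]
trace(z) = 0.62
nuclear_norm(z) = 0.62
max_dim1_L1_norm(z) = 0.61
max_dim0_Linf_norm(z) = 0.35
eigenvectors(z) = [[0.45,0.88,-0.17], [0.29,-0.32,-0.9], [0.84,-0.36,0.40]]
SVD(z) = [[-0.45, 0.88, -0.17], [-0.29, -0.32, -0.90], [-0.84, -0.36, 0.40]] @ diag([0.4649956888125241, 0.14949465917020202, 0.0055096520172739135]) @ [[-0.45,-0.29,-0.84], [0.88,-0.32,-0.36], [-0.17,-0.9,0.4]]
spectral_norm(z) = 0.46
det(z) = 0.00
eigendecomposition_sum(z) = [[0.10, 0.06, 0.18], [0.06, 0.04, 0.11], [0.18, 0.11, 0.33]] + [[0.11, -0.04, -0.05], [-0.04, 0.02, 0.02], [-0.05, 0.02, 0.02]] + [[0.0,0.00,-0.00], [0.0,0.00,-0.0], [-0.00,-0.00,0.00]]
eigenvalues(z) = [0.46, 0.15, 0.01]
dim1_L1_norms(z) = [0.36, 0.21, 0.61]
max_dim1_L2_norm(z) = 0.4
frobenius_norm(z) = 0.49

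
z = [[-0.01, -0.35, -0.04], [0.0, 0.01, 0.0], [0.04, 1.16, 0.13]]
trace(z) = 0.13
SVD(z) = [[-0.29, 0.96, -0.05], [0.01, 0.05, 1.0], [0.96, 0.29, -0.02]] @ diag([1.219997609922068, 0.0021172956997731907, 0.0011613971591809165]) @ [[0.03, 0.99, 0.11], [0.93, 0.01, -0.38], [-0.37, 0.12, -0.92]]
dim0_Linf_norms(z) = [0.04, 1.16, 0.13]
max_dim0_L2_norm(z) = 1.21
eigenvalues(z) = [0.0, 0.12, 0.01]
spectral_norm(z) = 1.22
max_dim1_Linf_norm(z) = 1.16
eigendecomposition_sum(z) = [[0.0,-0.01,0.0], [0.0,0.00,0.0], [-0.0,0.0,-0.0]] + [[-0.01, -0.40, -0.04],[0.0, 0.00, 0.00],[0.04, 1.27, 0.13]] + [[0.00, 0.05, 0.00],  [0.0, 0.01, 0.00],  [0.0, -0.11, 0.0]]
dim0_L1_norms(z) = [0.05, 1.52, 0.17]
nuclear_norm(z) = 1.22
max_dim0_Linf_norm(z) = 1.16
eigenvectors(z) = [[-0.95,0.30,0.43],  [0.00,0.00,0.08],  [0.30,-0.95,-0.90]]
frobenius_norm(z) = 1.22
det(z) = 0.00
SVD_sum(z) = [[-0.01, -0.35, -0.04], [0.00, 0.01, 0.00], [0.04, 1.16, 0.13]] + [[0.0, 0.00, -0.0], [0.00, 0.00, -0.00], [0.00, 0.0, -0.0]] + [[0.0,-0.0,0.0],[-0.0,0.0,-0.0],[0.0,-0.0,0.0]]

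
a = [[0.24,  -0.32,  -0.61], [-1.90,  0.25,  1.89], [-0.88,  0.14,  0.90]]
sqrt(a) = [[0.41+0.46j, (-0.12+0.21j), (-0.49-0.07j)], [(-1.09+0.59j), (0.33+0.31j), 1.31-0.18j], [-0.52+0.24j, (0.16+0.09j), (0.63-0.01j)]]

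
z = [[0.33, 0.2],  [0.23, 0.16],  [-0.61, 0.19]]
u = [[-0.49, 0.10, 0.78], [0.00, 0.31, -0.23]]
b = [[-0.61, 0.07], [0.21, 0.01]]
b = u @ z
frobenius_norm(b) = 0.65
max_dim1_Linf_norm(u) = 0.78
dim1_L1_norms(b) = [0.68, 0.22]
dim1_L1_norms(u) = [1.37, 0.54]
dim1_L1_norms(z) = [0.53, 0.39, 0.8]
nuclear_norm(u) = 1.29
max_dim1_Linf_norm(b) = 0.61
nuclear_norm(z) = 1.05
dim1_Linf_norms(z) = [0.33, 0.23, 0.61]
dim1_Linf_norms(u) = [0.78, 0.31]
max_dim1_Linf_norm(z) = 0.61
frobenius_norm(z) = 0.80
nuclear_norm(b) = 0.68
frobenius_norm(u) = 1.00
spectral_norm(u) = 0.94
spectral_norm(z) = 0.73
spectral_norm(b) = 0.65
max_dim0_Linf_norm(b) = 0.61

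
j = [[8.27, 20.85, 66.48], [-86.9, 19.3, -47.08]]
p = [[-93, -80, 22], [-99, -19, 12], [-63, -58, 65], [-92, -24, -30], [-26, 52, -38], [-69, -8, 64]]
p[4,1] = 52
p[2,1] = -58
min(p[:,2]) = -38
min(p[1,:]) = -99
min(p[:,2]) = -38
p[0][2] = 22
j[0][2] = 66.48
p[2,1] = -58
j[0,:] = [8.27, 20.85, 66.48]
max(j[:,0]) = 8.27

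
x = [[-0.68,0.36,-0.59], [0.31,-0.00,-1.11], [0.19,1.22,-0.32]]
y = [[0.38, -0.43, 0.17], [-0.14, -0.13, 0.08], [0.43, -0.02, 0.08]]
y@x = [[-0.36,0.34,0.2], [0.07,0.05,0.20], [-0.28,0.25,-0.26]]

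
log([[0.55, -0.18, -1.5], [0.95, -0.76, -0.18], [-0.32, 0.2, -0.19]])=[[(-0.21+0.28j), -0.60+0.94j, -1.49+4.45j],[(-0.03-1.88j), (-1.09+3.76j), -2.68+2.93j],[(0.07+0.58j), (-0.22-0.19j), (-0.7+2.24j)]]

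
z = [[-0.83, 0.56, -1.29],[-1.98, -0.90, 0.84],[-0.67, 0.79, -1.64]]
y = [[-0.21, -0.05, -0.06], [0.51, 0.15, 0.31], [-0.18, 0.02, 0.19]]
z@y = [[0.69, 0.10, -0.02], [-0.19, -0.02, -0.00], [0.84, 0.12, -0.03]]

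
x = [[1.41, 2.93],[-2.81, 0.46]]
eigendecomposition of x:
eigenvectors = [[0.71+0.00j, (0.71-0j)],[-0.12+0.69j, (-0.12-0.69j)]]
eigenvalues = [(0.93+2.83j), (0.93-2.83j)]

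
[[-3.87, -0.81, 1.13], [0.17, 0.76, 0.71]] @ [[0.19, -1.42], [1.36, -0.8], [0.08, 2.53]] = [[-1.75, 9.0], [1.12, 0.95]]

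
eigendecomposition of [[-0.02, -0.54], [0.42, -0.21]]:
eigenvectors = [[(0.75+0j), 0.75-0.00j],[(0.13-0.65j), 0.13+0.65j]]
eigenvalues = [(-0.11+0.47j), (-0.11-0.47j)]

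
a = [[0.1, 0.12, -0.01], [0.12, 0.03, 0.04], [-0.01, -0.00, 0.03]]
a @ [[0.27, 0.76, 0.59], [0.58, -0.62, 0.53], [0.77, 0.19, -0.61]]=[[0.09, -0.00, 0.13], [0.08, 0.08, 0.06], [0.02, -0.0, -0.02]]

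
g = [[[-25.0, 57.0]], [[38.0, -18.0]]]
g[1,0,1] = -18.0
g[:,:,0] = [[-25.0], [38.0]]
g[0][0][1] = 57.0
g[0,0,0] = -25.0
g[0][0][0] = -25.0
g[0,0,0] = -25.0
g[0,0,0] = -25.0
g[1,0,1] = -18.0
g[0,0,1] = 57.0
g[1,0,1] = -18.0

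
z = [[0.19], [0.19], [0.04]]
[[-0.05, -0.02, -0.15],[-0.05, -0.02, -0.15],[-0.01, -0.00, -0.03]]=z@ [[-0.28, -0.09, -0.79]]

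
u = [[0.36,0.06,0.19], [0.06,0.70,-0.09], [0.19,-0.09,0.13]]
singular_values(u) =[0.72, 0.47, 0.01]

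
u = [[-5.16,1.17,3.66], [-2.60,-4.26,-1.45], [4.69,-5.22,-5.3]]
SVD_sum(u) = [[-3.50, 3.08, 3.65],[0.93, -0.82, -0.97],[5.18, -4.55, -5.4]] + [[-1.76, -1.79, -0.18], [-3.47, -3.52, -0.36], [-0.57, -0.58, -0.06]] + [[0.10,-0.12,0.20], [-0.06,0.08,-0.12], [0.08,-0.09,0.15]]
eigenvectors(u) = [[-0.41, 0.69, 0.72], [0.47, 0.18, 0.54], [-0.78, -0.70, -0.44]]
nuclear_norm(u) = 16.65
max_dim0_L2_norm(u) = 7.44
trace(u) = -14.72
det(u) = 21.27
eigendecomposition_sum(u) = [[0.12,-0.08,0.09],[-0.13,0.09,-0.11],[0.22,-0.14,0.18]] + [[-3.06, 10.73, 8.18], [-0.80, 2.8, 2.14], [3.11, -10.90, -8.31]] + [[-2.21, -9.48, -4.61], [-1.67, -7.15, -3.48], [1.36, 5.82, 2.83]]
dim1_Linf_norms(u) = [5.16, 4.26, 5.3]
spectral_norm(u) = 10.68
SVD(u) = [[-0.55, -0.45, 0.7], [0.15, -0.88, -0.45], [0.82, -0.14, 0.55]] @ diag([10.682077433028246, 5.612667186131859, 0.3548080784133196]) @ [[0.59,-0.52,-0.62], [0.7,0.71,0.07], [0.40,-0.47,0.78]]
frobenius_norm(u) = 12.07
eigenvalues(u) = [0.38, -8.57, -6.53]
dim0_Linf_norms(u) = [5.16, 5.22, 5.3]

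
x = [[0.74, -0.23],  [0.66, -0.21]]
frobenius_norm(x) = 1.04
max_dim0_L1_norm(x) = 1.4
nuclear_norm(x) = 1.04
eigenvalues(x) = [0.54, -0.01]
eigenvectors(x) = [[0.75, 0.29], [0.66, 0.96]]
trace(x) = 0.53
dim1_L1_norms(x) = [0.97, 0.87]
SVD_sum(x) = [[0.74, -0.23], [0.66, -0.21]] + [[0.00, 0.00], [-0.00, -0.0]]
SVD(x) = [[-0.75, -0.67],[-0.67, 0.75]] @ diag([1.0393209331522908, 0.003463800146006032]) @ [[-0.95, 0.30], [-0.30, -0.95]]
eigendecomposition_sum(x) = [[0.74, -0.23], [0.65, -0.2]] + [[0.00, -0.0], [0.01, -0.01]]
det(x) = -0.00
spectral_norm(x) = 1.04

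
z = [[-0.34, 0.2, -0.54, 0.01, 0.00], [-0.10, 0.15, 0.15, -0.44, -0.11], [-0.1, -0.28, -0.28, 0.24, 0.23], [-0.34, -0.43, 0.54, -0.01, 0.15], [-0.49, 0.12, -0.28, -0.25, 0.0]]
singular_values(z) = [0.97, 0.73, 0.7, 0.16, 0.0]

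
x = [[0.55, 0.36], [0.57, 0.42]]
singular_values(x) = [0.97, 0.03]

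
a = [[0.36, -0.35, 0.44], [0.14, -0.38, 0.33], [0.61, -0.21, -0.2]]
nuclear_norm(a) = 1.60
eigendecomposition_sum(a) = [[0.49,-0.23,0.19],[0.20,-0.1,0.08],[0.35,-0.17,0.14]] + [[-0.19, -0.04, 0.29], [-0.24, -0.05, 0.37], [0.19, 0.04, -0.30]] + [[0.06, -0.08, -0.04], [0.18, -0.23, -0.12], [0.06, -0.08, -0.04]]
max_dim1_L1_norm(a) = 1.15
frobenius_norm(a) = 1.08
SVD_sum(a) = [[0.44, -0.38, 0.26],[0.32, -0.27, 0.19],[0.32, -0.28, 0.19]] + [[-0.11, -0.03, 0.15],[-0.14, -0.04, 0.19],[0.29, 0.08, -0.38]] + [[0.03,0.06,0.03],[-0.04,-0.07,-0.04],[-0.01,-0.01,-0.01]]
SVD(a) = [[-0.70, -0.33, -0.64], [-0.50, -0.41, 0.76], [-0.51, 0.85, 0.13]] @ diag([0.9122795868599388, 0.5735012783232128, 0.11679999640539458]) @ [[-0.69, 0.59, -0.41], [0.60, 0.16, -0.79], [-0.4, -0.79, -0.47]]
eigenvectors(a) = [[0.77, 0.52, -0.3], [0.32, 0.66, -0.9], [0.55, -0.53, -0.32]]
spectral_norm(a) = 0.91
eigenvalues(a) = [0.53, -0.54, -0.22]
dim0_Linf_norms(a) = [0.61, 0.38, 0.44]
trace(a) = -0.22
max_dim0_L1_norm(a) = 1.11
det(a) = 0.06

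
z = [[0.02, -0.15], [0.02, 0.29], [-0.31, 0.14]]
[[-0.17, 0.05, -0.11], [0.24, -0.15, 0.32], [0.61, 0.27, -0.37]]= z @ [[-1.53, -1.09, 1.65], [0.95, -0.45, 0.98]]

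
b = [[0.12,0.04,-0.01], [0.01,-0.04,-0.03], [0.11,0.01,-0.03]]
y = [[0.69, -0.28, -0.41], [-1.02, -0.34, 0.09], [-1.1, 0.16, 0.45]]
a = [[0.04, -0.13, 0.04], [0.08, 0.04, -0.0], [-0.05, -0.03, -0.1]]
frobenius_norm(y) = 1.82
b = a @ y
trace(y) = 0.80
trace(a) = -0.02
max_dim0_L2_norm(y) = 1.65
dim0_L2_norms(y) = [1.65, 0.47, 0.62]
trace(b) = 0.05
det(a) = -0.00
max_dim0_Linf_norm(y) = 1.1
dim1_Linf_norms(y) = [0.69, 1.02, 1.1]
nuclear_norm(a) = 0.34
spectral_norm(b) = 0.17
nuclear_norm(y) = 2.30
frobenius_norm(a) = 0.20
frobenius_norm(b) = 0.18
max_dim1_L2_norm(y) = 1.2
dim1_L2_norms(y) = [0.85, 1.08, 1.2]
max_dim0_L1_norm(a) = 0.2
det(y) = 0.00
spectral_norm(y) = 1.74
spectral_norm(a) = 0.14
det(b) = 0.00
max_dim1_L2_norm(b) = 0.13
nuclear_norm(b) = 0.23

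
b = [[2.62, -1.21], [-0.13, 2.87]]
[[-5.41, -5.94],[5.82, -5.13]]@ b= [[-13.4, -10.50], [15.92, -21.77]]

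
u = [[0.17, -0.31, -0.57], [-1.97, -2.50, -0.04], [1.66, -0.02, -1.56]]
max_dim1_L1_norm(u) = 4.51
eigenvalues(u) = [-2.67, -0.31, -0.92]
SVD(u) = [[-0.01, -0.33, -0.94], [0.9, -0.42, 0.14], [-0.44, -0.85, 0.30]] @ diag([3.4164175645903727, 2.0219410750374864, 0.10883617704899147]) @ [[-0.73,-0.65,0.19], [-0.32,0.58,0.75], [0.60,-0.49,0.63]]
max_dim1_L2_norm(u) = 3.18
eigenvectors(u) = [[-0.09, -0.52, 0.32], [-0.99, 0.48, -0.42], [0.11, -0.7, 0.85]]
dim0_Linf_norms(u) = [1.97, 2.5, 1.56]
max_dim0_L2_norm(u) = 2.58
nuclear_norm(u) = 5.55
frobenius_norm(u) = 3.97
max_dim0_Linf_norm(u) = 2.5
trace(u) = -3.89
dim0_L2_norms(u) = [2.58, 2.52, 1.66]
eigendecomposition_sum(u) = [[-0.12, -0.23, -0.07], [-1.36, -2.64, -0.8], [0.15, 0.3, 0.09]] + [[-0.59, 0.08, 0.27], [0.54, -0.07, -0.25], [-0.79, 0.11, 0.36]] + [[0.88, -0.16, -0.77], [-1.15, 0.21, 1.0], [2.30, -0.42, -2.01]]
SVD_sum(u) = [[0.02, 0.02, -0.01], [-2.25, -2.01, 0.59], [1.10, 0.98, -0.29]] + [[0.21, -0.38, -0.5], [0.27, -0.49, -0.64], [0.54, -0.99, -1.29]] + [[-0.06, 0.05, -0.06], [0.01, -0.01, 0.01], [0.02, -0.02, 0.02]]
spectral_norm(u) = 3.42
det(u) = -0.75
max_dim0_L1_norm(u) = 3.8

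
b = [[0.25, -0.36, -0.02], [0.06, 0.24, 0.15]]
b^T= [[0.25, 0.06],[-0.36, 0.24],[-0.02, 0.15]]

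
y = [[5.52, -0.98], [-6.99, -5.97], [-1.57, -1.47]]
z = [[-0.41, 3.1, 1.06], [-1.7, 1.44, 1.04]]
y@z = [[-0.6, 15.70, 4.83], [13.01, -30.27, -13.62], [3.14, -6.98, -3.19]]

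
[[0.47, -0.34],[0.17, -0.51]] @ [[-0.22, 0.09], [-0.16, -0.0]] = [[-0.05, 0.04],[0.04, 0.02]]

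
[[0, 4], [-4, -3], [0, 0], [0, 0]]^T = [[0, -4, 0, 0], [4, -3, 0, 0]]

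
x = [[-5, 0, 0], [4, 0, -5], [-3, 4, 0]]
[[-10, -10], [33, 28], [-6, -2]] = x@[[2, 2], [0, 1], [-5, -4]]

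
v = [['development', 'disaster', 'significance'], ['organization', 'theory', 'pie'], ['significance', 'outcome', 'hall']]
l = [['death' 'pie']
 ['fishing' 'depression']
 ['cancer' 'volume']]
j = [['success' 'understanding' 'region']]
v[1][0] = 'organization'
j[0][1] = 'understanding'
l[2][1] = 'volume'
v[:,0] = ['development', 'organization', 'significance']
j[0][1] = 'understanding'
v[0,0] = 'development'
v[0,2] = 'significance'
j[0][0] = 'success'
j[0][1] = 'understanding'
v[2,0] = 'significance'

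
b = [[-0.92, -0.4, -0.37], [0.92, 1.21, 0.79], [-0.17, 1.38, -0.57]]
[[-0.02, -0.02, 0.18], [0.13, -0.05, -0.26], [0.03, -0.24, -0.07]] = b @ [[-0.06, 0.04, -0.15], [0.07, -0.13, -0.08], [0.13, 0.09, -0.03]]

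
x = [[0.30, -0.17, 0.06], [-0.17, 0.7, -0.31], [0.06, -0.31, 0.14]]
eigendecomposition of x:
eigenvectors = [[0.29, -0.96, 0.05], [-0.88, -0.24, 0.42], [0.38, 0.17, 0.91]]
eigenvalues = [0.89, 0.25, 0.0]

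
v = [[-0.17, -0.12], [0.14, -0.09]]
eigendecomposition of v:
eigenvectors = [[0.21-0.65j, 0.21+0.65j], [-0.73+0.00j, -0.73-0.00j]]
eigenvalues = [(-0.13+0.12j), (-0.13-0.12j)]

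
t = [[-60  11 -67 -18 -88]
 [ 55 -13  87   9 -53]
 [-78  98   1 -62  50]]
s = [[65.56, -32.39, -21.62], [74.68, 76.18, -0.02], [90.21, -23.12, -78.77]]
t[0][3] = -18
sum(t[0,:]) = -222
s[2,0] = 90.21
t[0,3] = -18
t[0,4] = -88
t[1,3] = 9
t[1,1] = -13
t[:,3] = [-18, 9, -62]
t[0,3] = -18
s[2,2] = -78.77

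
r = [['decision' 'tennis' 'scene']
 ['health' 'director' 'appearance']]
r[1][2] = 'appearance'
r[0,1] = 'tennis'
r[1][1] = 'director'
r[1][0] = 'health'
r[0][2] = 'scene'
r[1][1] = 'director'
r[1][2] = 'appearance'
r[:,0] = ['decision', 'health']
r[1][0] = 'health'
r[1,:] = ['health', 'director', 'appearance']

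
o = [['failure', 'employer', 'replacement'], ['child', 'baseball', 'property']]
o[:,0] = ['failure', 'child']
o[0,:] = ['failure', 'employer', 'replacement']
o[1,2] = 'property'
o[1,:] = ['child', 'baseball', 'property']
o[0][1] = 'employer'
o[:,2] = ['replacement', 'property']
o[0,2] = 'replacement'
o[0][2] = 'replacement'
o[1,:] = ['child', 'baseball', 'property']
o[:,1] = ['employer', 'baseball']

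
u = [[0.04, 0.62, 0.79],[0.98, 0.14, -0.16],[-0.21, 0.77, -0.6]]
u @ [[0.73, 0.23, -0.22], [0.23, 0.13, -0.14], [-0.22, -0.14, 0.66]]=[[-0.0, -0.02, 0.43], [0.78, 0.27, -0.34], [0.16, 0.14, -0.46]]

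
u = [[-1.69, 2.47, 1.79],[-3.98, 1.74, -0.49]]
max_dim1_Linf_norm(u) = 3.98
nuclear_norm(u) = 7.35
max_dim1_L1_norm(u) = 6.21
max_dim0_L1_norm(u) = 5.67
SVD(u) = [[-0.58, -0.81],  [-0.81, 0.58]] @ diag([5.134156278562413, 2.21577058995243]) @ [[0.82,-0.56,-0.13],[-0.42,-0.45,-0.79]]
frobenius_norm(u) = 5.59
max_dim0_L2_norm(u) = 4.32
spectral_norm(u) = 5.13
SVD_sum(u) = [[-2.45, 1.66, 0.37],[-3.43, 2.32, 0.52]] + [[0.76, 0.81, 1.42], [-0.55, -0.58, -1.01]]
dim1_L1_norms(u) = [5.95, 6.21]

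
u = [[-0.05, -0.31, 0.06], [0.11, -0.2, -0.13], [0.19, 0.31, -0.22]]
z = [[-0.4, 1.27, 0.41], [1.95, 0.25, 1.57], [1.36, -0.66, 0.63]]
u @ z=[[-0.5, -0.18, -0.47], [-0.61, 0.18, -0.35], [0.23, 0.46, 0.43]]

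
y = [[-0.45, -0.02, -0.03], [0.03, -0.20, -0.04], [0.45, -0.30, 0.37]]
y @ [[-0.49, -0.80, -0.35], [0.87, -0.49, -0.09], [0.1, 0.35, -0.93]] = [[0.20, 0.36, 0.19], [-0.19, 0.06, 0.04], [-0.44, -0.08, -0.47]]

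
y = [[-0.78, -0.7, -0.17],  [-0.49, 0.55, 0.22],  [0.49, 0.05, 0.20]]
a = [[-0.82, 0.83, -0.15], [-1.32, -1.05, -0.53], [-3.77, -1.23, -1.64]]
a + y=[[-1.6, 0.13, -0.32], [-1.81, -0.5, -0.31], [-3.28, -1.18, -1.44]]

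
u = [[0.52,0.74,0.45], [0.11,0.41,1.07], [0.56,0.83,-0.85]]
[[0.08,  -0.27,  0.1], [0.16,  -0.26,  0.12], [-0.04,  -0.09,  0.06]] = u@ [[-0.16, -0.13, -0.17], [0.16, -0.18, 0.23], [0.10, -0.16, 0.04]]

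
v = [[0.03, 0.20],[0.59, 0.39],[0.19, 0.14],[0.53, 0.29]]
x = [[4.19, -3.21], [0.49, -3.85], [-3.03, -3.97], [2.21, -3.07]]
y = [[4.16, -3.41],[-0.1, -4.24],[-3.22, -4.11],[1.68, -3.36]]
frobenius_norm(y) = 9.40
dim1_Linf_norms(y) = [4.16, 4.24, 4.11, 3.36]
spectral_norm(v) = 0.97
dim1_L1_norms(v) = [0.23, 0.98, 0.33, 0.82]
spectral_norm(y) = 7.69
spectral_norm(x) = 7.40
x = v + y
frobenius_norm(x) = 9.06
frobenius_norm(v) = 0.98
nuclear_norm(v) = 1.13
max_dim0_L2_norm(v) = 0.82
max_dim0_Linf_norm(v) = 0.59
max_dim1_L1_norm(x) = 7.4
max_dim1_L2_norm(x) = 5.28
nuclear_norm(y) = 13.09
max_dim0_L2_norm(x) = 7.09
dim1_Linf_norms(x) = [4.19, 3.85, 3.97, 3.07]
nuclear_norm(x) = 12.64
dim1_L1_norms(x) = [7.4, 4.34, 7.0, 5.28]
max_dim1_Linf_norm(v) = 0.59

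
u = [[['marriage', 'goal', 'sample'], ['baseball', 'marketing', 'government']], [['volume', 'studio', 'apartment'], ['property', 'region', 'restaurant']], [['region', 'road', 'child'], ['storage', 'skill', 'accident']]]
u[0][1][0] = 'baseball'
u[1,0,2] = 'apartment'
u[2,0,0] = 'region'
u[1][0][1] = 'studio'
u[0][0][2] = 'sample'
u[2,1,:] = ['storage', 'skill', 'accident']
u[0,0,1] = 'goal'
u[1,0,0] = 'volume'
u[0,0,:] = ['marriage', 'goal', 'sample']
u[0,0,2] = 'sample'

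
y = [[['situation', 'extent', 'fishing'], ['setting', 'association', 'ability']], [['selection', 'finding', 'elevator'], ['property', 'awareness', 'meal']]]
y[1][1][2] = 'meal'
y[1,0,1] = 'finding'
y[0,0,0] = 'situation'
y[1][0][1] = 'finding'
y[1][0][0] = 'selection'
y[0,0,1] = 'extent'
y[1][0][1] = 'finding'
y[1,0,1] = 'finding'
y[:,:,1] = [['extent', 'association'], ['finding', 'awareness']]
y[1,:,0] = ['selection', 'property']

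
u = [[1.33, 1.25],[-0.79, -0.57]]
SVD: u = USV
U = [[-0.88, 0.47], [0.47, 0.88]]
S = [2.07, 0.11]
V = [[-0.75, -0.66], [-0.66, 0.75]]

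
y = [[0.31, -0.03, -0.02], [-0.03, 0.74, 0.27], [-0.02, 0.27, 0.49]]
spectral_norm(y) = 0.91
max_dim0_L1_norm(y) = 1.04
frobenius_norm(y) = 1.02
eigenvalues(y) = [0.91, 0.31, 0.32]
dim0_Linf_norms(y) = [0.31, 0.74, 0.49]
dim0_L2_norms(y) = [0.31, 0.79, 0.56]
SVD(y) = [[0.06, -0.07, -1.00],[-0.84, -0.54, -0.01],[-0.54, 0.84, -0.09]] @ diag([0.9146806005459911, 0.3175188826863007, 0.3078005167677083]) @ [[0.06, -0.84, -0.54], [-0.07, -0.54, 0.84], [-1.00, -0.01, -0.09]]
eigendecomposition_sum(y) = [[0.00, -0.05, -0.03], [-0.05, 0.65, 0.41], [-0.03, 0.41, 0.26]] + [[0.31,0.0,0.03], [0.00,0.00,0.00], [0.03,0.0,0.0]] + [[0.0, 0.01, -0.02], [0.01, 0.09, -0.14], [-0.02, -0.14, 0.22]]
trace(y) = 1.54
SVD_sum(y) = [[0.00, -0.05, -0.03],[-0.05, 0.65, 0.41],[-0.03, 0.41, 0.26]] + [[0.0,0.01,-0.02], [0.01,0.09,-0.14], [-0.02,-0.14,0.22]] + [[0.31, 0.0, 0.03], [0.00, 0.00, 0.0], [0.03, 0.0, 0.00]]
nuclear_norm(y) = 1.54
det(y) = 0.09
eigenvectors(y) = [[0.06, -1.0, -0.07], [-0.84, -0.01, -0.54], [-0.54, -0.09, 0.84]]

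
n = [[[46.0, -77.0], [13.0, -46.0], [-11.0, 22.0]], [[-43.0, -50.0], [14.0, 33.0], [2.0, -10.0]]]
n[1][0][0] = -43.0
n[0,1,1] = -46.0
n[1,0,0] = -43.0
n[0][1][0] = 13.0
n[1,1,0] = 14.0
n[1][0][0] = -43.0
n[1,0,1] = -50.0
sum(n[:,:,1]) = -128.0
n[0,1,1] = -46.0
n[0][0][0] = 46.0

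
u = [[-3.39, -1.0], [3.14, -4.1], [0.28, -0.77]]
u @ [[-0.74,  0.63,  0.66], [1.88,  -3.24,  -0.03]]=[[0.63, 1.1, -2.21], [-10.03, 15.26, 2.2], [-1.65, 2.67, 0.21]]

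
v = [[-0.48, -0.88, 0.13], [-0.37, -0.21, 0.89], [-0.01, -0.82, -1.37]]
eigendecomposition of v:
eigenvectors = [[(-0.86+0j),(0.12-0.59j),0.12+0.59j],[0.44+0.00j,(-0.25-0.46j),-0.25+0.46j],[(-0.25+0j),(0.61+0j),(0.61-0j)]]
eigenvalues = [0j, (-1.03+0.63j), (-1.03-0.63j)]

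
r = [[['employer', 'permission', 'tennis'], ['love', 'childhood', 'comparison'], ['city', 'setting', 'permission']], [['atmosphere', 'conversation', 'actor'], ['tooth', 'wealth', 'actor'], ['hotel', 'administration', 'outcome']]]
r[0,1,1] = 'childhood'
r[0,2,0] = 'city'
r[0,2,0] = 'city'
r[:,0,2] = ['tennis', 'actor']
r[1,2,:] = ['hotel', 'administration', 'outcome']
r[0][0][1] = 'permission'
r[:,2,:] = [['city', 'setting', 'permission'], ['hotel', 'administration', 'outcome']]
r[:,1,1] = ['childhood', 'wealth']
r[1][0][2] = 'actor'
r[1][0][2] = 'actor'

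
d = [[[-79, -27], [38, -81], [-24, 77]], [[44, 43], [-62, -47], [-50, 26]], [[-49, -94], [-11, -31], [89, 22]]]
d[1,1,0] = -62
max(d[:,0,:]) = 44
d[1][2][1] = 26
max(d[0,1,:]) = 38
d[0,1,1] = -81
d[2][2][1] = 22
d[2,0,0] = -49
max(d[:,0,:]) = 44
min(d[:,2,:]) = -50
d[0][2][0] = -24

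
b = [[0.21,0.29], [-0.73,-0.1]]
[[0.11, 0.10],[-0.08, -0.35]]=b @ [[0.06, 0.48],  [0.32, -0.01]]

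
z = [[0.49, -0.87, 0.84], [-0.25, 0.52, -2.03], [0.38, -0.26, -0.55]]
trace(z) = 0.46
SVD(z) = [[-0.48, -0.68, -0.56], [0.87, -0.26, -0.43], [0.15, -0.69, 0.71]] @ diag([2.420810991333983, 0.8908679348907048, 0.13010944170252964]) @ [[-0.16, 0.34, -0.93], [-0.6, 0.71, 0.37], [0.79, 0.61, 0.09]]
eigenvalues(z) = [1.5, -0.23, -0.8]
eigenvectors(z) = [[-0.74, 0.66, 0.22],  [0.64, 0.73, 0.83],  [-0.22, 0.19, 0.51]]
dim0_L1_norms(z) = [1.12, 1.65, 3.42]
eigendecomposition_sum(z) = [[0.55, -0.75, 0.97], [-0.48, 0.66, -0.85], [0.16, -0.22, 0.29]] + [[-0.18,-0.12,0.27], [-0.20,-0.13,0.30], [-0.05,-0.03,0.08]] + [[0.12, -0.0, -0.4], [0.43, -0.01, -1.48], [0.27, -0.0, -0.92]]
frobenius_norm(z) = 2.58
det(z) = 0.28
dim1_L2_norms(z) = [1.3, 2.11, 0.72]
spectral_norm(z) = 2.42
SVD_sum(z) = [[0.19, -0.39, 1.07],[-0.34, 0.72, -1.94],[-0.06, 0.12, -0.33]] + [[0.36, -0.43, -0.22], [0.14, -0.16, -0.08], [0.37, -0.44, -0.23]] + [[-0.06, -0.04, -0.01], [-0.04, -0.03, -0.0], [0.07, 0.06, 0.01]]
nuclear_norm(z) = 3.44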